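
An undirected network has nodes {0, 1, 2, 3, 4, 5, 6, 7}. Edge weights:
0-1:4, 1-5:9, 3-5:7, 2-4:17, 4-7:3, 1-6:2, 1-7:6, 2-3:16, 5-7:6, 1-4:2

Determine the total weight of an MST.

Kruskal: consider edges lightest-first.
1-4 (2): add — endpoints in different components.
1-6 (2): add — endpoints in different components.
4-7 (3): add — endpoints in different components.
0-1 (4): add — endpoints in different components.
1-7 (6): skip — 1 and 7 already connected.
5-7 (6): add — endpoints in different components.
3-5 (7): add — endpoints in different components.
1-5 (9): skip — 1 and 5 already connected.
2-3 (16): add — endpoints in different components.
MST edges: 1-4, 1-6, 4-7, 0-1, 5-7, 3-5, 2-3; total weight 2+2+3+4+6+7+16 = 40.

40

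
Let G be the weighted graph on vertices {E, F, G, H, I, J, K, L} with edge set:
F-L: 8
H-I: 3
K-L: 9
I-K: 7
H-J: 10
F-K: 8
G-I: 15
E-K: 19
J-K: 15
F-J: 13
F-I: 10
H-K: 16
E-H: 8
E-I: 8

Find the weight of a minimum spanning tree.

Prim, starting at H.
Step 1: frontier [H-I 3, E-H 8, H-J 10, H-K 16] → take H-I (3); add I.
Step 2: frontier [E-H 8, H-J 10, H-K 16, I-K 7, E-I 8, F-I 10, G-I 15] → take I-K (7); add K.
Step 3: frontier [E-H 8, H-J 10, E-I 8, F-I 10, G-I 15, F-K 8, K-L 9, J-K 15, E-K 19] → take E-H (8); add E.
Step 4: frontier [H-J 10, F-I 10, G-I 15, F-K 8, K-L 9, J-K 15] → take F-K (8); add F.
Step 5: frontier [F-L 8, F-J 13, H-J 10, G-I 15, K-L 9, J-K 15] → take F-L (8); add L.
Step 6: frontier [F-J 13, H-J 10, G-I 15, J-K 15] → take H-J (10); add J.
Step 7: frontier [G-I 15] → take G-I (15); add G.
MST edges: H-I, I-K, E-H, F-K, F-L, H-J, G-I; total weight 3+7+8+8+8+10+15 = 59.

59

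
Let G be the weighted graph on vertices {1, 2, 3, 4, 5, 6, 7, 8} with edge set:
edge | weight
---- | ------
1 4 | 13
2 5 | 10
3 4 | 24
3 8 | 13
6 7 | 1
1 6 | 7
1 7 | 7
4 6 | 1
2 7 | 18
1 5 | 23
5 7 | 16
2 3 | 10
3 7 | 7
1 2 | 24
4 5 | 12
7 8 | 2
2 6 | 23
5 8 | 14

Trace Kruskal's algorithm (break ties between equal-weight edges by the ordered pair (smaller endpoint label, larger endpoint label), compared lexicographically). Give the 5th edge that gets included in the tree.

3-7

Sort edges by weight, then run Kruskal:
4 6 (1): add — endpoints in different components.
6 7 (1): add — endpoints in different components.
7 8 (2): add — endpoints in different components.
1 6 (7): add — endpoints in different components.
1 7 (7): skip — 1 and 7 already connected.
3 7 (7): add — endpoints in different components.
2 3 (10): add — endpoints in different components.
2 5 (10): add — endpoints in different components.
The 5th edge added is 3 7.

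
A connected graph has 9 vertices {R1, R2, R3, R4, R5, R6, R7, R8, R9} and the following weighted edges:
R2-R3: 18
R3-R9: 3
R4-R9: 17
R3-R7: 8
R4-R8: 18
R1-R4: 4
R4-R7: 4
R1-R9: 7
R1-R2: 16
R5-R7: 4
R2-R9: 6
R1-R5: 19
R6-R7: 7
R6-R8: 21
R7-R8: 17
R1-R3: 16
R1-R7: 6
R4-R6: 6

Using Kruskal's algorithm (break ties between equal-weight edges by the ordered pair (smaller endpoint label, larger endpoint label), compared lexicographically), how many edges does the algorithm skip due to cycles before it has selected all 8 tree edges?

6

Sort edges by weight, then run Kruskal:
R3-R9 (3): add — endpoints in different components.
R1-R4 (4): add — endpoints in different components.
R4-R7 (4): add — endpoints in different components.
R5-R7 (4): add — endpoints in different components.
R1-R7 (6): skip — R1 and R7 already connected.
R2-R9 (6): add — endpoints in different components.
R4-R6 (6): add — endpoints in different components.
R1-R9 (7): add — endpoints in different components.
R6-R7 (7): skip — R6 and R7 already connected.
R3-R7 (8): skip — R3 and R7 already connected.
R1-R2 (16): skip — R1 and R2 already connected.
R1-R3 (16): skip — R1 and R3 already connected.
R4-R9 (17): skip — R9 and R4 already connected.
R7-R8 (17): add — endpoints in different components.
Edges rejected before the tree was complete: 6.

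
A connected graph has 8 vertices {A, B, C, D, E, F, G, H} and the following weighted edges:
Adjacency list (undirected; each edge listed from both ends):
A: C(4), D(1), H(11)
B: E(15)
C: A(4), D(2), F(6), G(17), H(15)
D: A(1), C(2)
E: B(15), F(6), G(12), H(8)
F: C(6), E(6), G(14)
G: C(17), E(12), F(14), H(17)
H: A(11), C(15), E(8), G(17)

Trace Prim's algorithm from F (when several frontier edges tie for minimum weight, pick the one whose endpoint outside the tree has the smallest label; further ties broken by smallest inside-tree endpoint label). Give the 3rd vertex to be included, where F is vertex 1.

D

Grow the tree from F using Prim:
Step 1: cheapest edge leaving the tree is C F (6); add C.
Step 2: cheapest edge leaving the tree is C D (2); add D.
Step 3: cheapest edge leaving the tree is A D (1); add A.
Step 4: cheapest edge leaving the tree is E F (6); add E.
Step 5: cheapest edge leaving the tree is E H (8); add H.
Step 6: cheapest edge leaving the tree is E G (12); add G.
Step 7: cheapest edge leaving the tree is B E (15); add B.
Vertex order: F, C, D, A, E, H, G, B. The 3rd vertex is D.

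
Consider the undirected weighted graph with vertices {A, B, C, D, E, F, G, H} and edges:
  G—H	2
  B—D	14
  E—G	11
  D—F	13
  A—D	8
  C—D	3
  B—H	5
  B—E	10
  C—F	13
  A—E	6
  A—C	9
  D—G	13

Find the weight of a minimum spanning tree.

Prim's algorithm from H:
Step 1: cheapest edge leaving the tree is G—H (2); add G.
Step 2: cheapest edge leaving the tree is B—H (5); add B.
Step 3: cheapest edge leaving the tree is B—E (10); add E.
Step 4: cheapest edge leaving the tree is A—E (6); add A.
Step 5: cheapest edge leaving the tree is A—D (8); add D.
Step 6: cheapest edge leaving the tree is C—D (3); add C.
Step 7: cheapest edge leaving the tree is C—F (13); add F.
MST edges: G—H, B—H, B—E, A—E, A—D, C—D, C—F; total weight 2+5+10+6+8+3+13 = 47.

47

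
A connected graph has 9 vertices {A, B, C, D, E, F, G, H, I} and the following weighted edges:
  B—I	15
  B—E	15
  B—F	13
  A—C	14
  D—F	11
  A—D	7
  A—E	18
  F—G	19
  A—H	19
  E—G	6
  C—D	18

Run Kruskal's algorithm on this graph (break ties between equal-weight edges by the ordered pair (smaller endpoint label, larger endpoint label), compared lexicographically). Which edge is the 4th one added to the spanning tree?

B-F

Kruskal's algorithm — process edges by increasing weight (ties by edge label):
E—G (6): add — endpoints in different components.
A—D (7): add — endpoints in different components.
D—F (11): add — endpoints in different components.
B—F (13): add — endpoints in different components.
A—C (14): add — endpoints in different components.
B—E (15): add — endpoints in different components.
B—I (15): add — endpoints in different components.
A—E (18): skip — A and E already connected.
C—D (18): skip — C and D already connected.
A—H (19): add — endpoints in different components.
The 4th edge added is B—F.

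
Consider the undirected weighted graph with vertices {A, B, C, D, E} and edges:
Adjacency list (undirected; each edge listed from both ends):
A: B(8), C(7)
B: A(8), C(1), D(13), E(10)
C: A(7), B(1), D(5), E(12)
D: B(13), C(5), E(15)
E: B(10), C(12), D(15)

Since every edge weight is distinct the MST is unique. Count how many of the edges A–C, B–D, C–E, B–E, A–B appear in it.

2

Kruskal: consider edges lightest-first.
B–C (1): add. Components now {A} {B,C} {D} {E}
C–D (5): add. Components now {A} {B,C,D} {E}
A–C (7): add. Components now {A,B,C,D} {E}
A–B (8): skip — A and B already connected.
B–E (10): add. Components now {A,B,C,D,E}
MST edge set: {B–C, C–D, A–C, B–E}.
Of the listed edges, {A–C, B–E} are in the MST → 2.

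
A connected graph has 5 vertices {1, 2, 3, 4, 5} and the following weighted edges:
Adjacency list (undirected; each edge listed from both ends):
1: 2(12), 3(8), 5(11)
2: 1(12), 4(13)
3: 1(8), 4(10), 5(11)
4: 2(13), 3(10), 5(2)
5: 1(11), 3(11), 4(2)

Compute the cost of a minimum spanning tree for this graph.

32

Prim, starting at 2.
Step 1: frontier [1-2 12, 2-4 13] → take 1-2 (12); add 1.
Step 2: frontier [1-3 8, 1-5 11, 2-4 13] → take 1-3 (8); add 3.
Step 3: frontier [1-5 11, 2-4 13, 3-4 10, 3-5 11] → take 3-4 (10); add 4.
Step 4: frontier [1-5 11, 3-5 11, 4-5 2] → take 4-5 (2); add 5.
MST edges: 1-2, 1-3, 3-4, 4-5; total weight 12+8+10+2 = 32.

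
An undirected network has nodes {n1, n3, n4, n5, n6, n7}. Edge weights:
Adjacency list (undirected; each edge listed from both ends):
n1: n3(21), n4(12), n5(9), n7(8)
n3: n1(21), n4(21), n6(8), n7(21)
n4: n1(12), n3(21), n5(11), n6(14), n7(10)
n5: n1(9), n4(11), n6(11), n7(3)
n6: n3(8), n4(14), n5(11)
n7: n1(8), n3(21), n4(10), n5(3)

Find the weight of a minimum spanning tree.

Sort edges by weight, then run Kruskal:
n5 n7 (3): add. Components now {n1} {n6} {n5,n7} {n3} {n4}
n1 n7 (8): add. Components now {n1,n5,n7} {n6} {n3} {n4}
n3 n6 (8): add. Components now {n1,n5,n7} {n3,n6} {n4}
n1 n5 (9): skip — n1 and n5 already connected.
n4 n7 (10): add. Components now {n1,n4,n5,n7} {n3,n6}
n4 n5 (11): skip — n4 and n5 already connected.
n5 n6 (11): add. Components now {n1,n3,n4,n5,n6,n7}
MST edges: n5 n7, n1 n7, n3 n6, n4 n7, n5 n6; total weight 3+8+8+10+11 = 40.

40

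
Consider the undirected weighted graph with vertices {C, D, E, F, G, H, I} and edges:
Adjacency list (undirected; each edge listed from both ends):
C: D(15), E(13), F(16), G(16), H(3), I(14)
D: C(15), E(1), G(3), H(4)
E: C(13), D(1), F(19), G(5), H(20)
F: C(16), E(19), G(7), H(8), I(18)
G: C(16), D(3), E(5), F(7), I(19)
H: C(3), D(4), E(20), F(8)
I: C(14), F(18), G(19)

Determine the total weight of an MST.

32

Sort edges by weight, then run Kruskal:
D E (1): add — endpoints in different components.
C H (3): add — endpoints in different components.
D G (3): add — endpoints in different components.
D H (4): add — endpoints in different components.
E G (5): skip — E and G already connected.
F G (7): add — endpoints in different components.
F H (8): skip — F and H already connected.
C E (13): skip — C and E already connected.
C I (14): add — endpoints in different components.
MST edges: D E, C H, D G, D H, F G, C I; total weight 1+3+3+4+7+14 = 32.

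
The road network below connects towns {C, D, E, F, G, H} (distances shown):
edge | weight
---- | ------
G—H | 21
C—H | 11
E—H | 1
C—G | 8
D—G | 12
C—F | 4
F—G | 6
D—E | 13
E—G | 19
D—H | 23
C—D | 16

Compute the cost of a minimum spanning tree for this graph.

34

Prim, starting at C.
Step 1: frontier [C—F 4, C—G 8, C—H 11, C—D 16] → take C—F (4); add F.
Step 2: frontier [C—G 8, C—H 11, C—D 16, F—G 6] → take F—G (6); add G.
Step 3: frontier [C—H 11, C—D 16, D—G 12, E—G 19, G—H 21] → take C—H (11); add H.
Step 4: frontier [C—D 16, D—G 12, E—G 19, E—H 1, D—H 23] → take E—H (1); add E.
Step 5: frontier [C—D 16, D—E 13, D—G 12, D—H 23] → take D—G (12); add D.
MST edges: C—F, F—G, C—H, E—H, D—G; total weight 4+6+11+1+12 = 34.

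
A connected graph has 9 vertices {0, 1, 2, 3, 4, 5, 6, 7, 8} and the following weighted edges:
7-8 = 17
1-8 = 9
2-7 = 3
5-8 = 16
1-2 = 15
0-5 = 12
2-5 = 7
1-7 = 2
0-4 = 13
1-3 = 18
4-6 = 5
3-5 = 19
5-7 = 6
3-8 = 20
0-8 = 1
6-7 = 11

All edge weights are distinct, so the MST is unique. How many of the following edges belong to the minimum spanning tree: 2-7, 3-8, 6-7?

2

Kruskal's algorithm — process edges by increasing weight (ties by edge label):
0-8 (1): add — endpoints in different components.
1-7 (2): add — endpoints in different components.
2-7 (3): add — endpoints in different components.
4-6 (5): add — endpoints in different components.
5-7 (6): add — endpoints in different components.
2-5 (7): skip — 2 and 5 already connected.
1-8 (9): add — endpoints in different components.
6-7 (11): add — endpoints in different components.
0-5 (12): skip — 0 and 5 already connected.
0-4 (13): skip — 0 and 4 already connected.
1-2 (15): skip — 1 and 2 already connected.
5-8 (16): skip — 5 and 8 already connected.
7-8 (17): skip — 7 and 8 already connected.
1-3 (18): add — endpoints in different components.
MST edge set: {0-8, 1-7, 2-7, 4-6, 5-7, 1-8, 6-7, 1-3}.
Of the listed edges, {2-7, 6-7} are in the MST → 2.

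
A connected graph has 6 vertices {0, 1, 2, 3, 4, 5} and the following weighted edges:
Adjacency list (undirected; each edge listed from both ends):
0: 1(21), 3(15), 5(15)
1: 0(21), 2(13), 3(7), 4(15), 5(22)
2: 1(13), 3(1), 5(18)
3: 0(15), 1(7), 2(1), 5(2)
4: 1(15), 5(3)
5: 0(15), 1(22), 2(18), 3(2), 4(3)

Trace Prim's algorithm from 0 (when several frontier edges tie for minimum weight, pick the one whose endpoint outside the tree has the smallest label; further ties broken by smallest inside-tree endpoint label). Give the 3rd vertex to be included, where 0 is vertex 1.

2

Grow the tree from 0 using Prim:
Step 1: cheapest edge leaving the tree is 0—3 (15); add 3.
Step 2: cheapest edge leaving the tree is 2—3 (1); add 2.
Step 3: cheapest edge leaving the tree is 3—5 (2); add 5.
Step 4: cheapest edge leaving the tree is 4—5 (3); add 4.
Step 5: cheapest edge leaving the tree is 1—3 (7); add 1.
Vertex order: 0, 3, 2, 5, 4, 1. The 3rd vertex is 2.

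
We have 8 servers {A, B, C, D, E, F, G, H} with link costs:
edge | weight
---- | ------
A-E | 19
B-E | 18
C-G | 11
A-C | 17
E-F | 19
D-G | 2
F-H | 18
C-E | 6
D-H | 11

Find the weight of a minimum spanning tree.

83

Kruskal's algorithm — process edges by increasing weight (ties by edge label):
D-G (2): add — endpoints in different components.
C-E (6): add — endpoints in different components.
C-G (11): add — endpoints in different components.
D-H (11): add — endpoints in different components.
A-C (17): add — endpoints in different components.
B-E (18): add — endpoints in different components.
F-H (18): add — endpoints in different components.
MST edges: D-G, C-E, C-G, D-H, A-C, B-E, F-H; total weight 2+6+11+11+17+18+18 = 83.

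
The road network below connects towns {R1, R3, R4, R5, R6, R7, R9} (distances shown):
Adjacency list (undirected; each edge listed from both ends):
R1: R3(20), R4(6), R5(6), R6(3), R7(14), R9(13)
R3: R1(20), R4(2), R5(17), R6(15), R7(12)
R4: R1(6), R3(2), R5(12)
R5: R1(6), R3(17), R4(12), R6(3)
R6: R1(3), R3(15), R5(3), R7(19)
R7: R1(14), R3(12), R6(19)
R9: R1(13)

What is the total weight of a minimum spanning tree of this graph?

39

Sort edges by weight, then run Kruskal:
R3—R4 (2): add. Components now {R5} {R9} {R3,R4} {R1} {R7} {R6}
R1—R6 (3): add. Components now {R5} {R9} {R3,R4} {R1,R6} {R7}
R5—R6 (3): add. Components now {R1,R5,R6} {R9} {R3,R4} {R7}
R1—R4 (6): add. Components now {R1,R3,R4,R5,R6} {R9} {R7}
R1—R5 (6): skip — R5 and R1 already connected.
R3—R7 (12): add. Components now {R1,R3,R4,R5,R6,R7} {R9}
R4—R5 (12): skip — R5 and R4 already connected.
R1—R9 (13): add. Components now {R1,R3,R4,R5,R6,R7,R9}
MST edges: R3—R4, R1—R6, R5—R6, R1—R4, R3—R7, R1—R9; total weight 2+3+3+6+12+13 = 39.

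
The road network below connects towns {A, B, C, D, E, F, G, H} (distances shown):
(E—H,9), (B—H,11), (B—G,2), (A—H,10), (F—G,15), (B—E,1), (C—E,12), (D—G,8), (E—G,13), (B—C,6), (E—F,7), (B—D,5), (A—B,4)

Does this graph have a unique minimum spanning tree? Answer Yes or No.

Yes

Kruskal: consider edges lightest-first.
B—E (1): add — endpoints in different components.
B—G (2): add — endpoints in different components.
A—B (4): add — endpoints in different components.
B—D (5): add — endpoints in different components.
B—C (6): add — endpoints in different components.
E—F (7): add — endpoints in different components.
D—G (8): skip — D and G already connected.
E—H (9): add — endpoints in different components.
Every non-tree edge has weight strictly greater than the heaviest edge on the tree path between its endpoints, so the MST is unique.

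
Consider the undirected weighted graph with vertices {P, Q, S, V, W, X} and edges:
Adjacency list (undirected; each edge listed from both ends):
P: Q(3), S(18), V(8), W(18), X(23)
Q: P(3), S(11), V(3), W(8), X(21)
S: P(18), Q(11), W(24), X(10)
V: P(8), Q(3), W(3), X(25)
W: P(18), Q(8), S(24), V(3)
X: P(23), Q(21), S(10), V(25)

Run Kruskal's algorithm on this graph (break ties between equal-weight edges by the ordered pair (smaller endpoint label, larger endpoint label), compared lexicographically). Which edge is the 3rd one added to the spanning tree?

V-W

Kruskal: consider edges lightest-first.
P Q (3): add — endpoints in different components.
Q V (3): add — endpoints in different components.
V W (3): add — endpoints in different components.
P V (8): skip — V and P already connected.
Q W (8): skip — Q and W already connected.
S X (10): add — endpoints in different components.
Q S (11): add — endpoints in different components.
The 3rd edge added is V W.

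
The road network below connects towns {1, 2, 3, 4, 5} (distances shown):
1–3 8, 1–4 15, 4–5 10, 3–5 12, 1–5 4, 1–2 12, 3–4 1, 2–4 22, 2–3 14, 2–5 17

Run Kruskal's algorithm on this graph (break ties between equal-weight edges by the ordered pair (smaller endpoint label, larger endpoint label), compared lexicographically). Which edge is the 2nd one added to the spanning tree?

1-5

Sort edges by weight, then run Kruskal:
3–4 (1): add — endpoints in different components.
1–5 (4): add — endpoints in different components.
1–3 (8): add — endpoints in different components.
4–5 (10): skip — 4 and 5 already connected.
1–2 (12): add — endpoints in different components.
The 2nd edge added is 1–5.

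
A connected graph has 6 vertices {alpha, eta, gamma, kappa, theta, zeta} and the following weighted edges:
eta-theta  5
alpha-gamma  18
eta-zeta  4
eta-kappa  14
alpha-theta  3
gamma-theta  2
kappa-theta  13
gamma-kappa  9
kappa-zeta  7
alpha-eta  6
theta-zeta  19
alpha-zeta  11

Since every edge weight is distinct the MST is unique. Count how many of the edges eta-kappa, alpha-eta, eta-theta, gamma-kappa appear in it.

1

Kruskal's algorithm — process edges by increasing weight (ties by edge label):
gamma-theta (2): add. Components now {zeta} {gamma,theta} {alpha} {eta} {kappa}
alpha-theta (3): add. Components now {zeta} {alpha,gamma,theta} {eta} {kappa}
eta-zeta (4): add. Components now {eta,zeta} {alpha,gamma,theta} {kappa}
eta-theta (5): add. Components now {alpha,eta,gamma,theta,zeta} {kappa}
alpha-eta (6): skip — alpha and eta already connected.
kappa-zeta (7): add. Components now {alpha,eta,gamma,kappa,theta,zeta}
MST edge set: {gamma-theta, alpha-theta, eta-zeta, eta-theta, kappa-zeta}.
Of the listed edges, {eta-theta} are in the MST → 1.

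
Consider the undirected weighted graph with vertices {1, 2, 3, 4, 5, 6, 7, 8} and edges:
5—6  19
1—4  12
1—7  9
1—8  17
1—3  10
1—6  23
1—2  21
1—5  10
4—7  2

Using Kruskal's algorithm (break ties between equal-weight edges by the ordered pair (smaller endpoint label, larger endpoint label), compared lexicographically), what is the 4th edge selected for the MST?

1-5

Kruskal: consider edges lightest-first.
4—7 (2): add — endpoints in different components.
1—7 (9): add — endpoints in different components.
1—3 (10): add — endpoints in different components.
1—5 (10): add — endpoints in different components.
1—4 (12): skip — 1 and 4 already connected.
1—8 (17): add — endpoints in different components.
5—6 (19): add — endpoints in different components.
1—2 (21): add — endpoints in different components.
The 4th edge added is 1—5.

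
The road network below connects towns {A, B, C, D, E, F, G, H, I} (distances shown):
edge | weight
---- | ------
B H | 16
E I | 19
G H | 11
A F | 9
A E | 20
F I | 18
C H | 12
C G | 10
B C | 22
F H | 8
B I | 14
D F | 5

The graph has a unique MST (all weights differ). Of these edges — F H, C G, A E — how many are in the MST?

Kruskal: consider edges lightest-first.
D F (5): add — endpoints in different components.
F H (8): add — endpoints in different components.
A F (9): add — endpoints in different components.
C G (10): add — endpoints in different components.
G H (11): add — endpoints in different components.
C H (12): skip — C and H already connected.
B I (14): add — endpoints in different components.
B H (16): add — endpoints in different components.
F I (18): skip — F and I already connected.
E I (19): add — endpoints in different components.
MST edge set: {D F, F H, A F, C G, G H, B I, B H, E I}.
Of the listed edges, {F H, C G} are in the MST → 2.

2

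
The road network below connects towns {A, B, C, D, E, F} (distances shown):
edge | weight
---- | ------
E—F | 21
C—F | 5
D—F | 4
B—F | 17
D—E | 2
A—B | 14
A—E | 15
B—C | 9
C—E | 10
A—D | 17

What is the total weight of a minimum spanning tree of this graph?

34

Kruskal's algorithm — process edges by increasing weight (ties by edge label):
D—E (2): add. Components now {A} {B} {C} {D,E} {F}
D—F (4): add. Components now {A} {B} {C} {D,E,F}
C—F (5): add. Components now {A} {B} {C,D,E,F}
B—C (9): add. Components now {A} {B,C,D,E,F}
C—E (10): skip — C and E already connected.
A—B (14): add. Components now {A,B,C,D,E,F}
MST edges: D—E, D—F, C—F, B—C, A—B; total weight 2+4+5+9+14 = 34.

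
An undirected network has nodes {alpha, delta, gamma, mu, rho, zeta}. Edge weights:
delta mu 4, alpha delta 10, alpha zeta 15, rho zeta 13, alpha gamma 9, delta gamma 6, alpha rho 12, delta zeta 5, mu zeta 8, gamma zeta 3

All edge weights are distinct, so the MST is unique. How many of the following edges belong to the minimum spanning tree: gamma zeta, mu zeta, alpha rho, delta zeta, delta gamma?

3

Kruskal's algorithm — process edges by increasing weight (ties by edge label):
gamma zeta (3): add. Components now {alpha} {mu} {rho} {delta} {gamma,zeta}
delta mu (4): add. Components now {alpha} {delta,mu} {rho} {gamma,zeta}
delta zeta (5): add. Components now {alpha} {delta,gamma,mu,zeta} {rho}
delta gamma (6): skip — delta and gamma already connected.
mu zeta (8): skip — mu and zeta already connected.
alpha gamma (9): add. Components now {alpha,delta,gamma,mu,zeta} {rho}
alpha delta (10): skip — alpha and delta already connected.
alpha rho (12): add. Components now {alpha,delta,gamma,mu,rho,zeta}
MST edge set: {gamma zeta, delta mu, delta zeta, alpha gamma, alpha rho}.
Of the listed edges, {gamma zeta, alpha rho, delta zeta} are in the MST → 3.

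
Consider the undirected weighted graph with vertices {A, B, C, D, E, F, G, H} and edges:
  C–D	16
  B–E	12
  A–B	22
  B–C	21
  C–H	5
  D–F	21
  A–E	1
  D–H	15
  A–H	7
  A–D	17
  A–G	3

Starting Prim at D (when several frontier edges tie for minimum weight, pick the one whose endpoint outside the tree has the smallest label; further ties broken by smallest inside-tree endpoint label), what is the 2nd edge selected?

C-H

Prim, starting at D.
Step 1: cheapest edge leaving the tree is D–H (15); add H.
Step 2: cheapest edge leaving the tree is C–H (5); add C.
Step 3: cheapest edge leaving the tree is A–H (7); add A.
Step 4: cheapest edge leaving the tree is A–E (1); add E.
Step 5: cheapest edge leaving the tree is A–G (3); add G.
Step 6: cheapest edge leaving the tree is B–E (12); add B.
Step 7: cheapest edge leaving the tree is D–F (21); add F.
The 2nd edge added is C–H.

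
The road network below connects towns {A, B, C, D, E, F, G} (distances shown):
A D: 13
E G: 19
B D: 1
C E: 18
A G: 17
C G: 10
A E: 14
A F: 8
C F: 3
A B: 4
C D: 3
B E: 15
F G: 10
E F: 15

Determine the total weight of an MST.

Prim's algorithm from A:
Step 1: frontier [A B 4, A F 8, A D 13, A E 14, A G 17] → take A B (4); add B.
Step 2: frontier [A F 8, A D 13, A E 14, A G 17, B D 1, B E 15] → take B D (1); add D.
Step 3: frontier [A F 8, A E 14, A G 17, B E 15, C D 3] → take C D (3); add C.
Step 4: frontier [A F 8, A E 14, A G 17, B E 15, C F 3, C G 10, C E 18] → take C F (3); add F.
Step 5: frontier [A E 14, A G 17, B E 15, C G 10, C E 18, F G 10, E F 15] → take C G (10); add G.
Step 6: frontier [A E 14, B E 15, C E 18, E F 15, E G 19] → take A E (14); add E.
MST edges: A B, B D, C D, C F, C G, A E; total weight 4+1+3+3+10+14 = 35.

35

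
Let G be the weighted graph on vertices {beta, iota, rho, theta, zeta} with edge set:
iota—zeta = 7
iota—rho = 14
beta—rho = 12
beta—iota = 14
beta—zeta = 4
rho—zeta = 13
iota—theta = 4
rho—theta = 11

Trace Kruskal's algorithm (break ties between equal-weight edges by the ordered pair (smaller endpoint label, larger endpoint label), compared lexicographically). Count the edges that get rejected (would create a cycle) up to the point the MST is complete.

Kruskal: consider edges lightest-first.
beta—zeta (4): add. Components now {theta} {iota} {beta,zeta} {rho}
iota—theta (4): add. Components now {iota,theta} {beta,zeta} {rho}
iota—zeta (7): add. Components now {beta,iota,theta,zeta} {rho}
rho—theta (11): add. Components now {beta,iota,rho,theta,zeta}
Edges rejected before the tree was complete: 0.

0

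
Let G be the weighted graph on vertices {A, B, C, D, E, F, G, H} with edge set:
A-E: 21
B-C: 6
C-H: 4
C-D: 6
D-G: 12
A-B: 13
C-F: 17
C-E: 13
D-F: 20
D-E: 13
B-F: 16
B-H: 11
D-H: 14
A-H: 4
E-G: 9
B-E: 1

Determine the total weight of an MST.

46

Grow the tree from E using Prim:
Step 1: cheapest edge leaving the tree is B-E (1); add B.
Step 2: cheapest edge leaving the tree is B-C (6); add C.
Step 3: cheapest edge leaving the tree is C-H (4); add H.
Step 4: cheapest edge leaving the tree is A-H (4); add A.
Step 5: cheapest edge leaving the tree is C-D (6); add D.
Step 6: cheapest edge leaving the tree is E-G (9); add G.
Step 7: cheapest edge leaving the tree is B-F (16); add F.
MST edges: B-E, B-C, C-H, A-H, C-D, E-G, B-F; total weight 1+6+4+4+6+9+16 = 46.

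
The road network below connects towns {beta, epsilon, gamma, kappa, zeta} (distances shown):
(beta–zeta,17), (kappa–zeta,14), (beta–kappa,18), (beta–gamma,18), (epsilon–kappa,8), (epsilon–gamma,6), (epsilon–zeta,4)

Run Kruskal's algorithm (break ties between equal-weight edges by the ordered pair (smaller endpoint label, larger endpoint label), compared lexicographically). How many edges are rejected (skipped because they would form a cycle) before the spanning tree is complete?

Kruskal: consider edges lightest-first.
epsilon–zeta (4): add. Components now {beta} {epsilon,zeta} {gamma} {kappa}
epsilon–gamma (6): add. Components now {beta} {epsilon,gamma,zeta} {kappa}
epsilon–kappa (8): add. Components now {beta} {epsilon,gamma,kappa,zeta}
kappa–zeta (14): skip — zeta and kappa already connected.
beta–zeta (17): add. Components now {beta,epsilon,gamma,kappa,zeta}
Edges rejected before the tree was complete: 1.

1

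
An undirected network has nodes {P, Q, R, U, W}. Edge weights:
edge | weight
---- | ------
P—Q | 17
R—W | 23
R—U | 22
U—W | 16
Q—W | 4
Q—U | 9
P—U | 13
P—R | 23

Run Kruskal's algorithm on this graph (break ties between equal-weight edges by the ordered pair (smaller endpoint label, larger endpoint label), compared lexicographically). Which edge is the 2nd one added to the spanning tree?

Q-U

Kruskal's algorithm — process edges by increasing weight (ties by edge label):
Q—W (4): add. Components now {R} {Q,W} {U} {P}
Q—U (9): add. Components now {R} {Q,U,W} {P}
P—U (13): add. Components now {R} {P,Q,U,W}
U—W (16): skip — W and U already connected.
P—Q (17): skip — Q and P already connected.
R—U (22): add. Components now {P,Q,R,U,W}
The 2nd edge added is Q—U.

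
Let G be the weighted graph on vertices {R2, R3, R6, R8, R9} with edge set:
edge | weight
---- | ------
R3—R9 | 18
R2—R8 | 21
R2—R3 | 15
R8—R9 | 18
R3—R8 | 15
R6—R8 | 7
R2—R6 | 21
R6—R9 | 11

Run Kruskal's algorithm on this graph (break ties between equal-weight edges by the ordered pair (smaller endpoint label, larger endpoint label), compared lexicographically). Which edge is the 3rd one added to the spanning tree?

Kruskal's algorithm — process edges by increasing weight (ties by edge label):
R6—R8 (7): add — endpoints in different components.
R6—R9 (11): add — endpoints in different components.
R2—R3 (15): add — endpoints in different components.
R3—R8 (15): add — endpoints in different components.
The 3rd edge added is R2—R3.

R2-R3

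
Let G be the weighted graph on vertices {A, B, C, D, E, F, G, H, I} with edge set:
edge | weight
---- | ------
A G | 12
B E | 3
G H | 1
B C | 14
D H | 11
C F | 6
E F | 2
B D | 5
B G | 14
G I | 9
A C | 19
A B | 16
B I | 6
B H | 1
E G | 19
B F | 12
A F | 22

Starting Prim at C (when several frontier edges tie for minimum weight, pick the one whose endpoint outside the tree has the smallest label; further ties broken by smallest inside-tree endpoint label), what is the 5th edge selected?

G-H

Prim, starting at C.
Step 1: cheapest edge leaving the tree is C F (6); add F.
Step 2: cheapest edge leaving the tree is E F (2); add E.
Step 3: cheapest edge leaving the tree is B E (3); add B.
Step 4: cheapest edge leaving the tree is B H (1); add H.
Step 5: cheapest edge leaving the tree is G H (1); add G.
Step 6: cheapest edge leaving the tree is B D (5); add D.
Step 7: cheapest edge leaving the tree is B I (6); add I.
Step 8: cheapest edge leaving the tree is A G (12); add A.
The 5th edge added is G H.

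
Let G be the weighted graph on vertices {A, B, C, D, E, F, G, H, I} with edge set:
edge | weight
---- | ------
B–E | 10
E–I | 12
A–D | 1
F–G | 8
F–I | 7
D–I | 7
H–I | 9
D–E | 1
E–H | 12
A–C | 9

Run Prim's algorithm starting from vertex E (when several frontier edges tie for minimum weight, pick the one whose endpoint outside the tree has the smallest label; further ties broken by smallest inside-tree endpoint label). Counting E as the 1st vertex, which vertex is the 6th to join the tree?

Prim's algorithm from E:
Step 1: frontier [D–E 1, B–E 10, E–H 12, E–I 12] → take D–E (1); add D.
Step 2: frontier [A–D 1, D–I 7, B–E 10, E–H 12, E–I 12] → take A–D (1); add A.
Step 3: frontier [A–C 9, D–I 7, B–E 10, E–H 12, E–I 12] → take D–I (7); add I.
Step 4: frontier [A–C 9, B–E 10, E–H 12, F–I 7, H–I 9] → take F–I (7); add F.
Step 5: frontier [A–C 9, B–E 10, E–H 12, F–G 8, H–I 9] → take F–G (8); add G.
Step 6: frontier [A–C 9, B–E 10, E–H 12, H–I 9] → take A–C (9); add C.
Step 7: frontier [B–E 10, E–H 12, H–I 9] → take H–I (9); add H.
Step 8: frontier [B–E 10] → take B–E (10); add B.
Vertex order: E, D, A, I, F, G, C, H, B. The 6th vertex is G.

G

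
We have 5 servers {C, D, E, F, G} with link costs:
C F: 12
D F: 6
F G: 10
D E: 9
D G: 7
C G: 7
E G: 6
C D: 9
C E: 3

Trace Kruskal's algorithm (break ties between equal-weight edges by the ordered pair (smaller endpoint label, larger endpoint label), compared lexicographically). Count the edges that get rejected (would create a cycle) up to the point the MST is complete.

Sort edges by weight, then run Kruskal:
C E (3): add. Components now {C,E} {D} {F} {G}
D F (6): add. Components now {C,E} {D,F} {G}
E G (6): add. Components now {C,E,G} {D,F}
C G (7): skip — C and G already connected.
D G (7): add. Components now {C,D,E,F,G}
Edges rejected before the tree was complete: 1.

1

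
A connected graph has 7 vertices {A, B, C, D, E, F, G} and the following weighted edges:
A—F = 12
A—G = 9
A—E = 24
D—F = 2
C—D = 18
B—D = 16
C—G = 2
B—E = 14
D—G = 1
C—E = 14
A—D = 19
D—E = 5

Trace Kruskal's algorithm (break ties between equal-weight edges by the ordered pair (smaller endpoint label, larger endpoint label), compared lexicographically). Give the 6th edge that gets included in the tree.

B-E

Kruskal: consider edges lightest-first.
D—G (1): add — endpoints in different components.
C—G (2): add — endpoints in different components.
D—F (2): add — endpoints in different components.
D—E (5): add — endpoints in different components.
A—G (9): add — endpoints in different components.
A—F (12): skip — A and F already connected.
B—E (14): add — endpoints in different components.
The 6th edge added is B—E.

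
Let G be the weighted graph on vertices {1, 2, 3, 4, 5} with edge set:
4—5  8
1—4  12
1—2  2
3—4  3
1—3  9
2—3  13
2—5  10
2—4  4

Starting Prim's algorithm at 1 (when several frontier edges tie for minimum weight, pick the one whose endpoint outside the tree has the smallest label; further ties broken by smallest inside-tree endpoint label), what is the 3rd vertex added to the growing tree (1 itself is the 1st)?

Prim, starting at 1.
Step 1: cheapest edge leaving the tree is 1—2 (2); add 2.
Step 2: cheapest edge leaving the tree is 2—4 (4); add 4.
Step 3: cheapest edge leaving the tree is 3—4 (3); add 3.
Step 4: cheapest edge leaving the tree is 4—5 (8); add 5.
Vertex order: 1, 2, 4, 3, 5. The 3rd vertex is 4.

4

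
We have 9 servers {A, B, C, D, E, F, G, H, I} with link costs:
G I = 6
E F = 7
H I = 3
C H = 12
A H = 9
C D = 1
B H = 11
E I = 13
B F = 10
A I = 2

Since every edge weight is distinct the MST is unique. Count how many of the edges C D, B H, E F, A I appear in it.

4

Sort edges by weight, then run Kruskal:
C D (1): add — endpoints in different components.
A I (2): add — endpoints in different components.
H I (3): add — endpoints in different components.
G I (6): add — endpoints in different components.
E F (7): add — endpoints in different components.
A H (9): skip — A and H already connected.
B F (10): add — endpoints in different components.
B H (11): add — endpoints in different components.
C H (12): add — endpoints in different components.
MST edge set: {C D, A I, H I, G I, E F, B F, B H, C H}.
Of the listed edges, {C D, B H, E F, A I} are in the MST → 4.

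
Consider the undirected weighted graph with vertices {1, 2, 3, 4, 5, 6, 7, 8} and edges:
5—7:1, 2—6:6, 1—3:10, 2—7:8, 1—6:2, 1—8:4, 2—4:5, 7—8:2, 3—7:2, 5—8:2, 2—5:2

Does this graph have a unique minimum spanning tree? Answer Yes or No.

Kruskal: consider edges lightest-first.
5—7 (1): add — endpoints in different components.
1—6 (2): add — endpoints in different components.
2—5 (2): add — endpoints in different components.
3—7 (2): add — endpoints in different components.
5—8 (2): add — endpoints in different components.
7—8 (2): skip — 7 and 8 already connected.
1—8 (4): add — endpoints in different components.
2—4 (5): add — endpoints in different components.
Non-tree edge 7—8 has weight 2, equal to the heaviest edge on its tree cycle — swapping gives another MST of the same weight. Not unique.

No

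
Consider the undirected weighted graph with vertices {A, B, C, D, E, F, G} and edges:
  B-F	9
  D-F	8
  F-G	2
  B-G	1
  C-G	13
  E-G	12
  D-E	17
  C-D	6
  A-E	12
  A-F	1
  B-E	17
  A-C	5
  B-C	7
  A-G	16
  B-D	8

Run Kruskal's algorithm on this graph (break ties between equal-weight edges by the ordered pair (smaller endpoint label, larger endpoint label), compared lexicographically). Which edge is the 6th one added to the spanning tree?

Kruskal's algorithm — process edges by increasing weight (ties by edge label):
A-F (1): add — endpoints in different components.
B-G (1): add — endpoints in different components.
F-G (2): add — endpoints in different components.
A-C (5): add — endpoints in different components.
C-D (6): add — endpoints in different components.
B-C (7): skip — B and C already connected.
B-D (8): skip — B and D already connected.
D-F (8): skip — D and F already connected.
B-F (9): skip — B and F already connected.
A-E (12): add — endpoints in different components.
The 6th edge added is A-E.

A-E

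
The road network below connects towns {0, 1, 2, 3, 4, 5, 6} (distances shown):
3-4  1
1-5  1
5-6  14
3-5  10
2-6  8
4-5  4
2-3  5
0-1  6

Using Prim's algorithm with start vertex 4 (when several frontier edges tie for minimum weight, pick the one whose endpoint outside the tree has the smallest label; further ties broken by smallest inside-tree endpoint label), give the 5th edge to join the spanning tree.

Prim, starting at 4.
Step 1: frontier [3-4 1, 4-5 4] → take 3-4 (1); add 3.
Step 2: frontier [2-3 5, 3-5 10, 4-5 4] → take 4-5 (4); add 5.
Step 3: frontier [2-3 5, 1-5 1, 5-6 14] → take 1-5 (1); add 1.
Step 4: frontier [0-1 6, 2-3 5, 5-6 14] → take 2-3 (5); add 2.
Step 5: frontier [0-1 6, 2-6 8, 5-6 14] → take 0-1 (6); add 0.
Step 6: frontier [2-6 8, 5-6 14] → take 2-6 (8); add 6.
The 5th edge added is 0-1.

0-1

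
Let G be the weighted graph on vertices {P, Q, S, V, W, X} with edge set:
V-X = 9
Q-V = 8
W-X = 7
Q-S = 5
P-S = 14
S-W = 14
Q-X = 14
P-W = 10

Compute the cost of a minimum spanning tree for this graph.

39

Sort edges by weight, then run Kruskal:
Q-S (5): add — endpoints in different components.
W-X (7): add — endpoints in different components.
Q-V (8): add — endpoints in different components.
V-X (9): add — endpoints in different components.
P-W (10): add — endpoints in different components.
MST edges: Q-S, W-X, Q-V, V-X, P-W; total weight 5+7+8+9+10 = 39.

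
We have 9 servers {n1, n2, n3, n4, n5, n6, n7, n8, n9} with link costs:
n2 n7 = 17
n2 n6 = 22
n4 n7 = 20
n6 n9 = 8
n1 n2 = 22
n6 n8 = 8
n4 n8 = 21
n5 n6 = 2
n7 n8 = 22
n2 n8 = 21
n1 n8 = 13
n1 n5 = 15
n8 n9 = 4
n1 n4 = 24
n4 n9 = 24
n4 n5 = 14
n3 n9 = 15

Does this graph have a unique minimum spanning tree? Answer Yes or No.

Kruskal's algorithm — process edges by increasing weight (ties by edge label):
n5 n6 (2): add — endpoints in different components.
n8 n9 (4): add — endpoints in different components.
n6 n8 (8): add — endpoints in different components.
n6 n9 (8): skip — n6 and n9 already connected.
n1 n8 (13): add — endpoints in different components.
n4 n5 (14): add — endpoints in different components.
n1 n5 (15): skip — n1 and n5 already connected.
n3 n9 (15): add — endpoints in different components.
n2 n7 (17): add — endpoints in different components.
n4 n7 (20): add — endpoints in different components.
Non-tree edge n6 n9 has weight 8, equal to the heaviest edge on its tree cycle — swapping gives another MST of the same weight. Not unique.

No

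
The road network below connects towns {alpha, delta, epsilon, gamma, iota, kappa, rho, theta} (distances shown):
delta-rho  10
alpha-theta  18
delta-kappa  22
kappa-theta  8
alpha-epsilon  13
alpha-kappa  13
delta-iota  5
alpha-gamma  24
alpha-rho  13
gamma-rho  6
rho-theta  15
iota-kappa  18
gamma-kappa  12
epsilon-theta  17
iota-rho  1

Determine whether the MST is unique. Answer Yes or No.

Sort edges by weight, then run Kruskal:
iota-rho (1): add — endpoints in different components.
delta-iota (5): add — endpoints in different components.
gamma-rho (6): add — endpoints in different components.
kappa-theta (8): add — endpoints in different components.
delta-rho (10): skip — rho and delta already connected.
gamma-kappa (12): add — endpoints in different components.
alpha-epsilon (13): add — endpoints in different components.
alpha-kappa (13): add — endpoints in different components.
Non-tree edge alpha-rho has weight 13, equal to the heaviest edge on its tree cycle — swapping gives another MST of the same weight. Not unique.

No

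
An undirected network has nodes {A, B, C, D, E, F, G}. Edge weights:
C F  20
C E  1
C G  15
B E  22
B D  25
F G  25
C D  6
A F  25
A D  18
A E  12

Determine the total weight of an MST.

76

Sort edges by weight, then run Kruskal:
C E (1): add. Components now {A} {B} {C,E} {D} {F} {G}
C D (6): add. Components now {A} {B} {C,D,E} {F} {G}
A E (12): add. Components now {A,C,D,E} {B} {F} {G}
C G (15): add. Components now {A,C,D,E,G} {B} {F}
A D (18): skip — A and D already connected.
C F (20): add. Components now {A,C,D,E,F,G} {B}
B E (22): add. Components now {A,B,C,D,E,F,G}
MST edges: C E, C D, A E, C G, C F, B E; total weight 1+6+12+15+20+22 = 76.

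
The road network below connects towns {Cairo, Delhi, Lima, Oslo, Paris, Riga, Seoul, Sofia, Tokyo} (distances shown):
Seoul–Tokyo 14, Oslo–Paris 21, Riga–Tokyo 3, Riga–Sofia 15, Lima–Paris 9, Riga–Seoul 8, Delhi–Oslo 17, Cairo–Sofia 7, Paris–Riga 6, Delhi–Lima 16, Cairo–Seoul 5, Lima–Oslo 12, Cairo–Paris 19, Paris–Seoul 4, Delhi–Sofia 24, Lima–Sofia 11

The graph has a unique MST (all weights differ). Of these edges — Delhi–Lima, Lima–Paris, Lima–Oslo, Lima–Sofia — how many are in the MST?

3

Kruskal's algorithm — process edges by increasing weight (ties by edge label):
Riga–Tokyo (3): add — endpoints in different components.
Paris–Seoul (4): add — endpoints in different components.
Cairo–Seoul (5): add — endpoints in different components.
Paris–Riga (6): add — endpoints in different components.
Cairo–Sofia (7): add — endpoints in different components.
Riga–Seoul (8): skip — Riga and Seoul already connected.
Lima–Paris (9): add — endpoints in different components.
Lima–Sofia (11): skip — Sofia and Lima already connected.
Lima–Oslo (12): add — endpoints in different components.
Seoul–Tokyo (14): skip — Seoul and Tokyo already connected.
Riga–Sofia (15): skip — Sofia and Riga already connected.
Delhi–Lima (16): add — endpoints in different components.
MST edge set: {Riga–Tokyo, Paris–Seoul, Cairo–Seoul, Paris–Riga, Cairo–Sofia, Lima–Paris, Lima–Oslo, Delhi–Lima}.
Of the listed edges, {Delhi–Lima, Lima–Paris, Lima–Oslo} are in the MST → 3.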